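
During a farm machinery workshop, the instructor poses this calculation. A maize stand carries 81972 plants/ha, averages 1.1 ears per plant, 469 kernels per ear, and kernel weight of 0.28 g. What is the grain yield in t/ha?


Y = density * ears * kernels * kw
  = 81972 * 1.1 * 469 * 0.28 g/ha
  = 11841019.34 g/ha
  = 11841.02 kg/ha = 11.84 t/ha


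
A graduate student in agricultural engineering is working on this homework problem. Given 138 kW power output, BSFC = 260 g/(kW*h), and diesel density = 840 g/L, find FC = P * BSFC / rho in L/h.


FC = P * BSFC / rho_fuel
   = 138 * 260 / 840
   = 35880 / 840
   = 42.71 L/h


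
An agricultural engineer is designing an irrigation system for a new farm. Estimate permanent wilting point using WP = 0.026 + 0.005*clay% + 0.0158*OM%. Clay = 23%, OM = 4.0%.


WP = 0.026 + 0.005*23 + 0.0158*4.0
   = 0.026 + 0.1150 + 0.0632
   = 0.2042


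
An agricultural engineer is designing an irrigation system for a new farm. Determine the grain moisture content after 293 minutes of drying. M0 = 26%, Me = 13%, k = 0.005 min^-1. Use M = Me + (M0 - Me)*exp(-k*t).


M = Me + (M0 - Me) * e^(-k*t)
  = 13 + (26 - 13) * e^(-0.005*293)
  = 13 + 13 * e^(-1.465)
  = 13 + 13 * 0.23108
  = 13 + 3.0040
  = 16.00%


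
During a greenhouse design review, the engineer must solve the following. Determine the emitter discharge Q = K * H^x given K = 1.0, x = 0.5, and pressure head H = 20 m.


Q = K * H^x
  = 1.0 * 20^0.5
  = 1.0 * 4.4721
  = 4.47 L/h


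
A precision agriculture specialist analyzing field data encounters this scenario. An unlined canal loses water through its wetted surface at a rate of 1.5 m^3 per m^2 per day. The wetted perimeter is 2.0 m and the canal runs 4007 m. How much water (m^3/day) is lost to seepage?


S = C * P * L
  = 1.5 * 2.0 * 4007
  = 12021 m^3/day


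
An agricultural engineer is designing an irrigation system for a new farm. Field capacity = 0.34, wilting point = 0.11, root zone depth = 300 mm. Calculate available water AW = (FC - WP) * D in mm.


AW = (FC - WP) * D
   = (0.34 - 0.11) * 300
   = 0.23 * 300
   = 69 mm


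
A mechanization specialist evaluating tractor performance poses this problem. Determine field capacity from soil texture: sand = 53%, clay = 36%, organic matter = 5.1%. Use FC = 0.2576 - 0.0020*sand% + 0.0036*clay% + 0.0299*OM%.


FC = 0.2576 - 0.0020*53 + 0.0036*36 + 0.0299*5.1
   = 0.2576 - 0.1060 + 0.1296 + 0.1525
   = 0.4337


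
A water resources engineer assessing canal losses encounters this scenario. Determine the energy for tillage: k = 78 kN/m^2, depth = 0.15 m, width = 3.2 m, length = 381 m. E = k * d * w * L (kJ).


E = k * d * w * L
  = 78 * 0.15 * 3.2 * 381
  = 14264.64 kJ


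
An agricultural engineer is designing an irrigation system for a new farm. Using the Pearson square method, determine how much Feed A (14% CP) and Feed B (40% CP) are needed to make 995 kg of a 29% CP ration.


parts_A = CP_b - target = 40 - 29 = 11
parts_B = target - CP_a = 29 - 14 = 15
total_parts = 11 + 15 = 26
Feed A = 995 * 11 / 26 = 420.96 kg
Feed B = 995 * 15 / 26 = 574.04 kg

420.96 kg


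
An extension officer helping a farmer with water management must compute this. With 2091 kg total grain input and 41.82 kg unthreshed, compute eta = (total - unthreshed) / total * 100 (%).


eta = (total - unthreshed) / total * 100
    = (2091 - 41.82) / 2091 * 100
    = 2049.18 / 2091 * 100
    = 98%


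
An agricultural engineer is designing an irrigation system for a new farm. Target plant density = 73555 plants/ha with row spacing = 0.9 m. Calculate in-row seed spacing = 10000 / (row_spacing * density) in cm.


spacing = 10000 / (row_sp * density)
        = 10000 / (0.9 * 73555)
        = 10000 / 66199.50
        = 0.15106 m = 15.11 cm


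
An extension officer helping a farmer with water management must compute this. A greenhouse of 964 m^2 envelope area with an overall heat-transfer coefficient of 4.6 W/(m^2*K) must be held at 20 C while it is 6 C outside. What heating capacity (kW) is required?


dT = 20 - (6) = 14 K
Q = U * A * dT
  = 4.6 * 964 * 14
  = 62081.60 W = 62.08 kW


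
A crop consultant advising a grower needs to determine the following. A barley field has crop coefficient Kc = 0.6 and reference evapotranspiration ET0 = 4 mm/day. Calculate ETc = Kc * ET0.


ETc = Kc * ET0
    = 0.6 * 4
    = 2.40 mm/day


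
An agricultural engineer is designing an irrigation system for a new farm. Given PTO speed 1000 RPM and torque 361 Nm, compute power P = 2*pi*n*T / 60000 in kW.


P = 2*pi*n*T / 60000
  = 2*pi * 1000 * 361 / 60000
  = 2268229.90 / 60000
  = 37.80 kW


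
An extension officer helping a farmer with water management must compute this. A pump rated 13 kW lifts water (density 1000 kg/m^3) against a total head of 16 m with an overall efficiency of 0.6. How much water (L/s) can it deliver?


Q = (P * 1000 * eta) / (rho * g * H)
  = (13 * 1000 * 0.6) / (1000 * 9.81 * 16)
  = 7800 / 156960
  = 0.04969 m^3/s = 49.69 L/s


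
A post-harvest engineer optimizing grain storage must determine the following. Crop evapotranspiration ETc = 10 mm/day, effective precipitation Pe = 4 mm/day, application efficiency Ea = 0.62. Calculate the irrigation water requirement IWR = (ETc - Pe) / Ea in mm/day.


IWR = (ETc - Pe) / Ea
    = (10 - 4) / 0.62
    = 6 / 0.62
    = 9.68 mm/day


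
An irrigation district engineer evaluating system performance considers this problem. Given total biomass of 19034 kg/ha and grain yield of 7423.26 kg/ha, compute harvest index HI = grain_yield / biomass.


HI = grain_yield / biomass
   = 7423.26 / 19034
   = 0.39


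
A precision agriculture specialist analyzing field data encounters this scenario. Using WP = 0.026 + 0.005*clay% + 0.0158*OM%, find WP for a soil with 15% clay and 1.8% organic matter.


WP = 0.026 + 0.005*15 + 0.0158*1.8
   = 0.026 + 0.0750 + 0.0284
   = 0.1294


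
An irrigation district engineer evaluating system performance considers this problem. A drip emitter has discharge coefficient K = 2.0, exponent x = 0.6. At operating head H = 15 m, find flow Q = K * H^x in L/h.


Q = K * H^x
  = 2.0 * 15^0.6
  = 2.0 * 5.0776
  = 10.16 L/h


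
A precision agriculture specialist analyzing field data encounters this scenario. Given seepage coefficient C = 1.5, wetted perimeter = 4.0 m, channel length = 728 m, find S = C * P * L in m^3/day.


S = C * P * L
  = 1.5 * 4.0 * 728
  = 4368 m^3/day


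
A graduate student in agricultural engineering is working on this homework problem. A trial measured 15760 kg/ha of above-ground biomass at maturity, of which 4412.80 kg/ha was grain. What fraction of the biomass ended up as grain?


HI = grain_yield / biomass
   = 4412.80 / 15760
   = 0.28


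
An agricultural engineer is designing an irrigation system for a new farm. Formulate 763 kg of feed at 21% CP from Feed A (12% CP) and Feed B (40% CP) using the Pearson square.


parts_A = CP_b - target = 40 - 21 = 19
parts_B = target - CP_a = 21 - 12 = 9
total_parts = 19 + 9 = 28
Feed A = 763 * 19 / 28 = 517.75 kg
Feed B = 763 * 9 / 28 = 245.25 kg

517.75 kg


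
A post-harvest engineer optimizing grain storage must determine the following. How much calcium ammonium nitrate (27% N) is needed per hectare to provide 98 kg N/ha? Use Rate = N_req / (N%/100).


Rate = N_required / (N_content / 100)
     = 98 / (27 / 100)
     = 98 / 0.27
     = 362.96 kg/ha


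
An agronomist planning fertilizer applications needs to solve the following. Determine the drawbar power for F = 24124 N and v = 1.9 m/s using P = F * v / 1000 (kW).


P = F * v / 1000
  = 24124 * 1.9 / 1000
  = 45835.60 / 1000
  = 45.84 kW


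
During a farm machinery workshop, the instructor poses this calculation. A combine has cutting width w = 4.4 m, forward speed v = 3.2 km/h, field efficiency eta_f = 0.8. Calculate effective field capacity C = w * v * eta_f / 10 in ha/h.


C = w * v * eta_f / 10
  = 4.4 * 3.2 * 0.8 / 10
  = 11.26 / 10
  = 1.13 ha/h


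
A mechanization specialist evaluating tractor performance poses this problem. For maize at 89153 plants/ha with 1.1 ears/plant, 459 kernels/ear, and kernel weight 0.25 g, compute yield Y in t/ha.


Y = density * ears * kernels * kw
  = 89153 * 1.1 * 459 * 0.25 g/ha
  = 11253337.43 g/ha
  = 11253.34 kg/ha = 11.25 t/ha


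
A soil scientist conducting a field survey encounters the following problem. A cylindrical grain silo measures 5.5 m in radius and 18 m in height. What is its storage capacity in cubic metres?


V = pi * r^2 * h
  = pi * 5.5^2 * 18
  = pi * 30.25 * 18
  = 1710.60 m^3


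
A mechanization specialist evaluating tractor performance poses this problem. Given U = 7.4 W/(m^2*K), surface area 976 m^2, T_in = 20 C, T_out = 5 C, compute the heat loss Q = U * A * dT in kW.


dT = 20 - (5) = 15 K
Q = U * A * dT
  = 7.4 * 976 * 15
  = 108336 W = 108.34 kW


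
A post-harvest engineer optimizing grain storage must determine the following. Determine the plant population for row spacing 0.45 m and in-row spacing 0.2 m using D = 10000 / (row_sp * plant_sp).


D = 10000 / (row_sp * plant_sp)
  = 10000 / (0.45 * 0.2)
  = 10000 / 0.0900
  = 111111.11 plants/ha


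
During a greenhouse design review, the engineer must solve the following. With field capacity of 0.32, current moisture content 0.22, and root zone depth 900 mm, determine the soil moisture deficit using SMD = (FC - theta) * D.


SMD = (FC - theta) * D
    = (0.32 - 0.22) * 900
    = 0.100 * 900
    = 90 mm


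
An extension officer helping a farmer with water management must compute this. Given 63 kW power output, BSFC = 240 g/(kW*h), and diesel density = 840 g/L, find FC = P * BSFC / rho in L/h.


FC = P * BSFC / rho_fuel
   = 63 * 240 / 840
   = 15120 / 840
   = 18 L/h


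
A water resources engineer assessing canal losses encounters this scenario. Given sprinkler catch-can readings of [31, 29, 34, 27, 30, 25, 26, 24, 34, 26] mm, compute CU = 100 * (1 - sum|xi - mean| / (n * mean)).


xbar = 286 / 10 = 28.600
sum|xi - xbar| = 30
CU = 100 * (1 - 30 / (10 * 28.600))
   = 100 * (1 - 0.1049)
   = 89.51%


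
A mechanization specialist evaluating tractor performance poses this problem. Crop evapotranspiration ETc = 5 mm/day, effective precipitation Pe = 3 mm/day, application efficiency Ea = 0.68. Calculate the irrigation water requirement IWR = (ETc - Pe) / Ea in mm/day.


IWR = (ETc - Pe) / Ea
    = (5 - 3) / 0.68
    = 2 / 0.68
    = 2.94 mm/day


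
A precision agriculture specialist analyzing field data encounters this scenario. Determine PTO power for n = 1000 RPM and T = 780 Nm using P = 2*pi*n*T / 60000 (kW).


P = 2*pi*n*T / 60000
  = 2*pi * 1000 * 780 / 60000
  = 4900884.54 / 60000
  = 81.68 kW


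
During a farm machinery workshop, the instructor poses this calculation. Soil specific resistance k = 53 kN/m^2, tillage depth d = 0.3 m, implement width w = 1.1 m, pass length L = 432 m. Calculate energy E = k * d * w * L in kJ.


E = k * d * w * L
  = 53 * 0.3 * 1.1 * 432
  = 7555.68 kJ


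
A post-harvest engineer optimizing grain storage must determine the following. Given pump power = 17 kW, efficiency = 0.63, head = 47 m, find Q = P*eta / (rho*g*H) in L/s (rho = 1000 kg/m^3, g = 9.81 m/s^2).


Q = (P * 1000 * eta) / (rho * g * H)
  = (17 * 1000 * 0.63) / (1000 * 9.81 * 47)
  = 10710 / 461070
  = 0.02323 m^3/s = 23.23 L/s


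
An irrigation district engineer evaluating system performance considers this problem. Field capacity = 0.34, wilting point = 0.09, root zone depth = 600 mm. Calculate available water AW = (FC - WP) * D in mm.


AW = (FC - WP) * D
   = (0.34 - 0.09) * 600
   = 0.25 * 600
   = 150 mm


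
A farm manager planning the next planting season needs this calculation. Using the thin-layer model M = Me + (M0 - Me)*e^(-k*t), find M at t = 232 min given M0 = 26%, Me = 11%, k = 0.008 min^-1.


M = Me + (M0 - Me) * e^(-k*t)
  = 11 + (26 - 11) * e^(-0.008*232)
  = 11 + 15 * e^(-1.856)
  = 11 + 15 * 0.15630
  = 11 + 2.3444
  = 13.34%


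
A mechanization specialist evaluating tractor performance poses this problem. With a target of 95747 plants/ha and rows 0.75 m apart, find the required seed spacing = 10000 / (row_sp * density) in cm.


spacing = 10000 / (row_sp * density)
        = 10000 / (0.75 * 95747)
        = 10000 / 71810.25
        = 0.13926 m = 13.93 cm


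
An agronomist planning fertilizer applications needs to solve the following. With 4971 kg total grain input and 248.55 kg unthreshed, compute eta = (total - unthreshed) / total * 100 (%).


eta = (total - unthreshed) / total * 100
    = (4971 - 248.55) / 4971 * 100
    = 4722.45 / 4971 * 100
    = 95%


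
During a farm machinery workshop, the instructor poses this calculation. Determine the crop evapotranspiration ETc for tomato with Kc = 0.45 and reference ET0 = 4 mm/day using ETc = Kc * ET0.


ETc = Kc * ET0
    = 0.45 * 4
    = 1.80 mm/day


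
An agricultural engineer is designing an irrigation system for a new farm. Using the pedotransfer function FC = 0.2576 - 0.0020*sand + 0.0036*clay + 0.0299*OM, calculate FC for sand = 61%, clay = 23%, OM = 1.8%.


FC = 0.2576 - 0.0020*61 + 0.0036*23 + 0.0299*1.8
   = 0.2576 - 0.1220 + 0.0828 + 0.0538
   = 0.2722


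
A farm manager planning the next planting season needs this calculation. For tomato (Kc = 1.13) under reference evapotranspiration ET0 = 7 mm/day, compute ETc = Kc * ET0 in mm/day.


ETc = Kc * ET0
    = 1.13 * 7
    = 7.91 mm/day


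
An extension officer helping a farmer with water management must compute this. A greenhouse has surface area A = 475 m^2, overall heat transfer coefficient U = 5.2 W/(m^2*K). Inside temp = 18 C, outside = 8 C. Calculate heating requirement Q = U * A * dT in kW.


dT = 18 - (8) = 10 K
Q = U * A * dT
  = 5.2 * 475 * 10
  = 24700 W = 24.70 kW


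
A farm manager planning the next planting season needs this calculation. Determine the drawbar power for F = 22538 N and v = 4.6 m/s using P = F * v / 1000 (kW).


P = F * v / 1000
  = 22538 * 4.6 / 1000
  = 103674.80 / 1000
  = 103.67 kW


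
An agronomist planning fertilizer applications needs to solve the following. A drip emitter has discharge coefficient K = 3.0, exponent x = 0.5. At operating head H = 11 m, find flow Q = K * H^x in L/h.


Q = K * H^x
  = 3.0 * 11^0.5
  = 3.0 * 3.3166
  = 9.95 L/h


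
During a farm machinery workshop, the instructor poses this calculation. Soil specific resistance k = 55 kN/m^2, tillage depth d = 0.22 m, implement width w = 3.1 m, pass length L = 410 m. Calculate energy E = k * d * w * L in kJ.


E = k * d * w * L
  = 55 * 0.22 * 3.1 * 410
  = 15379.10 kJ


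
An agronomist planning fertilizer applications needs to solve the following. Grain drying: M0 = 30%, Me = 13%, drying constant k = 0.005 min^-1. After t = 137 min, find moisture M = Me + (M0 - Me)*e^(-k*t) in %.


M = Me + (M0 - Me) * e^(-k*t)
  = 13 + (30 - 13) * e^(-0.005*137)
  = 13 + 17 * e^(-0.685)
  = 13 + 17 * 0.50409
  = 13 + 8.5695
  = 21.57%


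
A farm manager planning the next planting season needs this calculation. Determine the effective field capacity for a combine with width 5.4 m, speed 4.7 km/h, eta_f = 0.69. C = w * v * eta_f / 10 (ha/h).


C = w * v * eta_f / 10
  = 5.4 * 4.7 * 0.69 / 10
  = 17.51 / 10
  = 1.75 ha/h


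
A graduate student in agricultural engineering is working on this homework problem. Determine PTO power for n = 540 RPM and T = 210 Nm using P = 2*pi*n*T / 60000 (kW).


P = 2*pi*n*T / 60000
  = 2*pi * 540 * 210 / 60000
  = 712513.21 / 60000
  = 11.88 kW


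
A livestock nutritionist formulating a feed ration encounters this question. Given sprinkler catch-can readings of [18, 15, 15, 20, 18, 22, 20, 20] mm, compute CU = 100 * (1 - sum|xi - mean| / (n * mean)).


xbar = 148 / 8 = 18.500
sum|xi - xbar| = 16
CU = 100 * (1 - 16 / (8 * 18.500))
   = 100 * (1 - 0.1081)
   = 89.19%


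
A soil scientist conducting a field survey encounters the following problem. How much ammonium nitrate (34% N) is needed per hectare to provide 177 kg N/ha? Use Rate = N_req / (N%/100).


Rate = N_required / (N_content / 100)
     = 177 / (34 / 100)
     = 177 / 0.34
     = 520.59 kg/ha


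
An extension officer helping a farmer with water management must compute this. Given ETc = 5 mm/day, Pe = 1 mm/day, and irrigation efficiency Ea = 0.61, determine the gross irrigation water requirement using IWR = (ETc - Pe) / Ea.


IWR = (ETc - Pe) / Ea
    = (5 - 1) / 0.61
    = 4 / 0.61
    = 6.56 mm/day


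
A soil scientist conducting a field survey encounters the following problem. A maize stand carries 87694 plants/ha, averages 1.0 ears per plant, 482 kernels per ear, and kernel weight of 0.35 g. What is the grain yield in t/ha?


Y = density * ears * kernels * kw
  = 87694 * 1.0 * 482 * 0.35 g/ha
  = 14793977.80 g/ha
  = 14793.98 kg/ha = 14.79 t/ha


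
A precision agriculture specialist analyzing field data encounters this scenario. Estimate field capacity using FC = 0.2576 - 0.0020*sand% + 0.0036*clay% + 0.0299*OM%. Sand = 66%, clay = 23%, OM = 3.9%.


FC = 0.2576 - 0.0020*66 + 0.0036*23 + 0.0299*3.9
   = 0.2576 - 0.1320 + 0.0828 + 0.1166
   = 0.3250


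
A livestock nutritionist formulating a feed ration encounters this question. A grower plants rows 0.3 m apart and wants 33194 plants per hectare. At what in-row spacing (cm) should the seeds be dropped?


spacing = 10000 / (row_sp * density)
        = 10000 / (0.3 * 33194)
        = 10000 / 9958.20
        = 1.00420 m = 100.42 cm


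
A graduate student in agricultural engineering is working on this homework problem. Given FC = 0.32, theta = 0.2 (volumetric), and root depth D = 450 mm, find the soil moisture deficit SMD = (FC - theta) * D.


SMD = (FC - theta) * D
    = (0.32 - 0.2) * 450
    = 0.120 * 450
    = 54 mm


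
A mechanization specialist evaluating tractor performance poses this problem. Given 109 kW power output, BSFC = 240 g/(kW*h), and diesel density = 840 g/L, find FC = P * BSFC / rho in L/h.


FC = P * BSFC / rho_fuel
   = 109 * 240 / 840
   = 26160 / 840
   = 31.14 L/h


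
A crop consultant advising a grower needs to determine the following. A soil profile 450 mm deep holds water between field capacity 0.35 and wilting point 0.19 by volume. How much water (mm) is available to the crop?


AW = (FC - WP) * D
   = (0.35 - 0.19) * 450
   = 0.16 * 450
   = 72 mm


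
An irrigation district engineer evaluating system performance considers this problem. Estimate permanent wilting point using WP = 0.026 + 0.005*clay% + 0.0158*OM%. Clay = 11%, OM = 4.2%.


WP = 0.026 + 0.005*11 + 0.0158*4.2
   = 0.026 + 0.0550 + 0.0664
   = 0.1474


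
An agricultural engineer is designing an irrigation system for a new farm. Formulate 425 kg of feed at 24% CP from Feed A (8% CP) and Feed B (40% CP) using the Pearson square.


parts_A = CP_b - target = 40 - 24 = 16
parts_B = target - CP_a = 24 - 8 = 16
total_parts = 16 + 16 = 32
Feed A = 425 * 16 / 32 = 212.50 kg
Feed B = 425 * 16 / 32 = 212.50 kg


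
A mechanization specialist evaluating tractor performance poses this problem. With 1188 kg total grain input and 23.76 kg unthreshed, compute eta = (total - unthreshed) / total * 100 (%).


eta = (total - unthreshed) / total * 100
    = (1188 - 23.76) / 1188 * 100
    = 1164.24 / 1188 * 100
    = 98%


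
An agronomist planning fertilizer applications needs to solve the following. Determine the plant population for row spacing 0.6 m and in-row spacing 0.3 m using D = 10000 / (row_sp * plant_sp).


D = 10000 / (row_sp * plant_sp)
  = 10000 / (0.6 * 0.3)
  = 10000 / 0.1800
  = 55555.56 plants/ha


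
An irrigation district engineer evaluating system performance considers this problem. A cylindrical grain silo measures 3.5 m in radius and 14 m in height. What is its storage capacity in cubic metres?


V = pi * r^2 * h
  = pi * 3.5^2 * 14
  = pi * 12.25 * 14
  = 538.78 m^3


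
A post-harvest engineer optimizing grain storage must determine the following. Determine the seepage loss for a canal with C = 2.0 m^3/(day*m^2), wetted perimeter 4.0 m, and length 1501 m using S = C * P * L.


S = C * P * L
  = 2.0 * 4.0 * 1501
  = 12008 m^3/day


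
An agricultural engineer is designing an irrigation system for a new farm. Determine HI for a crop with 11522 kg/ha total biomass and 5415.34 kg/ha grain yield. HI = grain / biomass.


HI = grain_yield / biomass
   = 5415.34 / 11522
   = 0.47


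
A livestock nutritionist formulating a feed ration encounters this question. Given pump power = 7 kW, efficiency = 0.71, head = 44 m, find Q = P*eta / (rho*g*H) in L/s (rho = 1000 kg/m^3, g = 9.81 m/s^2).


Q = (P * 1000 * eta) / (rho * g * H)
  = (7 * 1000 * 0.71) / (1000 * 9.81 * 44)
  = 4970 / 431640
  = 0.01151 m^3/s = 11.51 L/s


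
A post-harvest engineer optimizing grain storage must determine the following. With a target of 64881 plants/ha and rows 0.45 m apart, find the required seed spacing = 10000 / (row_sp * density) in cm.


spacing = 10000 / (row_sp * density)
        = 10000 / (0.45 * 64881)
        = 10000 / 29196.45
        = 0.34251 m = 34.25 cm


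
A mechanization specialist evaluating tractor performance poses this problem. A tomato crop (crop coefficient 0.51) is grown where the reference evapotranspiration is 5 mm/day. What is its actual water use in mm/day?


ETc = Kc * ET0
    = 0.51 * 5
    = 2.55 mm/day


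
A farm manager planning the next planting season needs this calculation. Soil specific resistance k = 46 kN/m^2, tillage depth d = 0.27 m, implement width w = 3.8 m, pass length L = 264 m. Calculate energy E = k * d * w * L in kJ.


E = k * d * w * L
  = 46 * 0.27 * 3.8 * 264
  = 12459.74 kJ


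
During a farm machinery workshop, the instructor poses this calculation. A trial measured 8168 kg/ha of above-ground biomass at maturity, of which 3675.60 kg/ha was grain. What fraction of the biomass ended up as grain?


HI = grain_yield / biomass
   = 3675.60 / 8168
   = 0.45


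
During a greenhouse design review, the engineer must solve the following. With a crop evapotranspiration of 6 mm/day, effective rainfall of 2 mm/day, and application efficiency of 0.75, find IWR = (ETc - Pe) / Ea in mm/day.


IWR = (ETc - Pe) / Ea
    = (6 - 2) / 0.75
    = 4 / 0.75
    = 5.33 mm/day


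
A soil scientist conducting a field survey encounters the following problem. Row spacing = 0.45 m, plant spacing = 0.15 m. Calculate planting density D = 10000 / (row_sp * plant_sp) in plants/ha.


D = 10000 / (row_sp * plant_sp)
  = 10000 / (0.45 * 0.15)
  = 10000 / 0.0675
  = 148148.15 plants/ha


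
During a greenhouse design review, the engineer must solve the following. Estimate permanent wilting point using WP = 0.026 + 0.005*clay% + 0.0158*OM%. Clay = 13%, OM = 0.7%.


WP = 0.026 + 0.005*13 + 0.0158*0.7
   = 0.026 + 0.0650 + 0.0111
   = 0.1021


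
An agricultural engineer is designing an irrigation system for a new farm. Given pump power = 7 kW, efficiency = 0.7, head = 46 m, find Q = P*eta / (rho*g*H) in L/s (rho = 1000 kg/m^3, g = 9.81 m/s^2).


Q = (P * 1000 * eta) / (rho * g * H)
  = (7 * 1000 * 0.7) / (1000 * 9.81 * 46)
  = 4900 / 451260
  = 0.01086 m^3/s = 10.86 L/s


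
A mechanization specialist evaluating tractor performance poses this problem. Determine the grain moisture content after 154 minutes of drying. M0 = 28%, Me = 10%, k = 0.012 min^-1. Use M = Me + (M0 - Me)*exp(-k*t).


M = Me + (M0 - Me) * e^(-k*t)
  = 10 + (28 - 10) * e^(-0.012*154)
  = 10 + 18 * e^(-1.848)
  = 10 + 18 * 0.15755
  = 10 + 2.8359
  = 12.84%


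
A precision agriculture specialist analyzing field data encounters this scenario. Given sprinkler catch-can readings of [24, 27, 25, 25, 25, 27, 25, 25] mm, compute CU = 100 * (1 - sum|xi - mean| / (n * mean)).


xbar = 203 / 8 = 25.375
sum|xi - xbar| = 6.500
CU = 100 * (1 - 6.500 / (8 * 25.375))
   = 100 * (1 - 0.0320)
   = 96.80%


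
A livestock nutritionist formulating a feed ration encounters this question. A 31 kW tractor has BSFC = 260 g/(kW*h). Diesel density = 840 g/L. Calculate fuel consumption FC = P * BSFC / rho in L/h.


FC = P * BSFC / rho_fuel
   = 31 * 260 / 840
   = 8060 / 840
   = 9.60 L/h


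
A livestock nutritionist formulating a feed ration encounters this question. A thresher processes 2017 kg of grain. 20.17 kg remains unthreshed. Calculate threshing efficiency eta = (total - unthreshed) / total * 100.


eta = (total - unthreshed) / total * 100
    = (2017 - 20.17) / 2017 * 100
    = 1996.83 / 2017 * 100
    = 99%


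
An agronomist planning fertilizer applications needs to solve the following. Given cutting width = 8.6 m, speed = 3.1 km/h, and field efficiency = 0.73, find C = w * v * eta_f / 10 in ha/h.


C = w * v * eta_f / 10
  = 8.6 * 3.1 * 0.73 / 10
  = 19.46 / 10
  = 1.95 ha/h


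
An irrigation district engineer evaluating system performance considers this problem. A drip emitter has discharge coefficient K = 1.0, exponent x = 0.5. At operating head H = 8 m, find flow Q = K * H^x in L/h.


Q = K * H^x
  = 1.0 * 8^0.5
  = 1.0 * 2.8284
  = 2.83 L/h


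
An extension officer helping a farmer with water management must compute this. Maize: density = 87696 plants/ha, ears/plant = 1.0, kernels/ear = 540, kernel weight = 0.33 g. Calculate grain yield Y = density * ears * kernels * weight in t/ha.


Y = density * ears * kernels * kw
  = 87696 * 1.0 * 540 * 0.33 g/ha
  = 15627427.20 g/ha
  = 15627.43 kg/ha = 15.63 t/ha


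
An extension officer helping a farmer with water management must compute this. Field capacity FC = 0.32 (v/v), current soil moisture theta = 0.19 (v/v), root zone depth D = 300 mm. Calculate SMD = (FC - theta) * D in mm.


SMD = (FC - theta) * D
    = (0.32 - 0.19) * 300
    = 0.130 * 300
    = 39 mm


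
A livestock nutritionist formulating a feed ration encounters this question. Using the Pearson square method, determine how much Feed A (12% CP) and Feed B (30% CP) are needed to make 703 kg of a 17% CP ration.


parts_A = CP_b - target = 30 - 17 = 13
parts_B = target - CP_a = 17 - 12 = 5
total_parts = 13 + 5 = 18
Feed A = 703 * 13 / 18 = 507.72 kg
Feed B = 703 * 5 / 18 = 195.28 kg

507.72 kg


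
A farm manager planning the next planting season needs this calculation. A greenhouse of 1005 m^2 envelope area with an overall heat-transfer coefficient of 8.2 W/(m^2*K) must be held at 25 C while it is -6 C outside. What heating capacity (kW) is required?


dT = 25 - (-6) = 31 K
Q = U * A * dT
  = 8.2 * 1005 * 31
  = 255471 W = 255.47 kW


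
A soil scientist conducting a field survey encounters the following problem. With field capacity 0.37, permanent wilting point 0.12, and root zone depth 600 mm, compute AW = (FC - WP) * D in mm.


AW = (FC - WP) * D
   = (0.37 - 0.12) * 600
   = 0.25 * 600
   = 150 mm


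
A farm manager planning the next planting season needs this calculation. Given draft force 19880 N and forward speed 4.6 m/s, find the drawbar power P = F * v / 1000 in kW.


P = F * v / 1000
  = 19880 * 4.6 / 1000
  = 91448 / 1000
  = 91.45 kW


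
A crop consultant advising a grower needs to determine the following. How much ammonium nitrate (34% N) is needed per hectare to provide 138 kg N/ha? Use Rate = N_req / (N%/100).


Rate = N_required / (N_content / 100)
     = 138 / (34 / 100)
     = 138 / 0.34
     = 405.88 kg/ha


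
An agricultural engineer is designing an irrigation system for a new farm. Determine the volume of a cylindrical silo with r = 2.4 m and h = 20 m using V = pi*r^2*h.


V = pi * r^2 * h
  = pi * 2.4^2 * 20
  = pi * 5.76 * 20
  = 361.91 m^3


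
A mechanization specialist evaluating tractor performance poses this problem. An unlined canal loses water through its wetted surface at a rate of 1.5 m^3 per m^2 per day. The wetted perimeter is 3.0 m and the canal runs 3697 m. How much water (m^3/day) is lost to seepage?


S = C * P * L
  = 1.5 * 3.0 * 3697
  = 16636.50 m^3/day


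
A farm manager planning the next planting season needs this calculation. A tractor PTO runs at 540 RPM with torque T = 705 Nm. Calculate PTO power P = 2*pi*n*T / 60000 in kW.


P = 2*pi*n*T / 60000
  = 2*pi * 540 * 705 / 60000
  = 2392008.65 / 60000
  = 39.87 kW


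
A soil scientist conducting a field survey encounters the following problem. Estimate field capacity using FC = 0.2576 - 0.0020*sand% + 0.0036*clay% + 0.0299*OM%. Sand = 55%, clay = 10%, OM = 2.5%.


FC = 0.2576 - 0.0020*55 + 0.0036*10 + 0.0299*2.5
   = 0.2576 - 0.1100 + 0.0360 + 0.0748
   = 0.2584


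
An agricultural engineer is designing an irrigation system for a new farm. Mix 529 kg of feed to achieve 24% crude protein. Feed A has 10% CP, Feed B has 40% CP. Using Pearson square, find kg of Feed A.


parts_A = CP_b - target = 40 - 24 = 16
parts_B = target - CP_a = 24 - 10 = 14
total_parts = 16 + 14 = 30
Feed A = 529 * 16 / 30 = 282.13 kg
Feed B = 529 * 14 / 30 = 246.87 kg

282.13 kg


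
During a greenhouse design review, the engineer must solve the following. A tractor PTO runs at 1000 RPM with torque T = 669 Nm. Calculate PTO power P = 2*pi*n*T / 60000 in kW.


P = 2*pi*n*T / 60000
  = 2*pi * 1000 * 669 / 60000
  = 4203450.97 / 60000
  = 70.06 kW


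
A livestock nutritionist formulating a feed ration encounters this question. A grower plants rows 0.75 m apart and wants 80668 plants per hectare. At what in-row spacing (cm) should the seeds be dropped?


spacing = 10000 / (row_sp * density)
        = 10000 / (0.75 * 80668)
        = 10000 / 60501
        = 0.16529 m = 16.53 cm


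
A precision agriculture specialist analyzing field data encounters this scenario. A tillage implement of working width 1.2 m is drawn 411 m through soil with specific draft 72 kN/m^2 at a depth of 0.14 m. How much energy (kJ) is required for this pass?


E = k * d * w * L
  = 72 * 0.14 * 1.2 * 411
  = 4971.46 kJ


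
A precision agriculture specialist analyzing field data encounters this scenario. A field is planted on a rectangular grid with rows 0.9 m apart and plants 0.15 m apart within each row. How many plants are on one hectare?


D = 10000 / (row_sp * plant_sp)
  = 10000 / (0.9 * 0.15)
  = 10000 / 0.1350
  = 74074.07 plants/ha


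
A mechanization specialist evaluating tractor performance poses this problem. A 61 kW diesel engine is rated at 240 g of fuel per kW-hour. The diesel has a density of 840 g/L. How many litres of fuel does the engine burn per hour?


FC = P * BSFC / rho_fuel
   = 61 * 240 / 840
   = 14640 / 840
   = 17.43 L/h


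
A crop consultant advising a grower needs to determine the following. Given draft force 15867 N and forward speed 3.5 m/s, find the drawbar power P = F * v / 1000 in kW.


P = F * v / 1000
  = 15867 * 3.5 / 1000
  = 55534.50 / 1000
  = 55.53 kW


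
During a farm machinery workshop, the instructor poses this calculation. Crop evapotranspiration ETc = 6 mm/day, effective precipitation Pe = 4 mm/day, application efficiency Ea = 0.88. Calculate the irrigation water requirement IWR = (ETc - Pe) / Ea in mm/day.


IWR = (ETc - Pe) / Ea
    = (6 - 4) / 0.88
    = 2 / 0.88
    = 2.27 mm/day


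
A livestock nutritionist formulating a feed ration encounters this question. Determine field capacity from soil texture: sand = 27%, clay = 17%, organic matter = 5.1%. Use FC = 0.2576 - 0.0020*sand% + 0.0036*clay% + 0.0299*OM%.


FC = 0.2576 - 0.0020*27 + 0.0036*17 + 0.0299*5.1
   = 0.2576 - 0.0540 + 0.0612 + 0.1525
   = 0.4173


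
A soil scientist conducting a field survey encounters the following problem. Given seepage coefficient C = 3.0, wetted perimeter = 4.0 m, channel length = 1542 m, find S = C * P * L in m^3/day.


S = C * P * L
  = 3.0 * 4.0 * 1542
  = 18504 m^3/day


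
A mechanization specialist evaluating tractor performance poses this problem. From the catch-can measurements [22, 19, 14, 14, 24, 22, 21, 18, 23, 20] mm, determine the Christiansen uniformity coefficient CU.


xbar = 197 / 10 = 19.700
sum|xi - xbar| = 27.600
CU = 100 * (1 - 27.600 / (10 * 19.700))
   = 100 * (1 - 0.1401)
   = 85.99%


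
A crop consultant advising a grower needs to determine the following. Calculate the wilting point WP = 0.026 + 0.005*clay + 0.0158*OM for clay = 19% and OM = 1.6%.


WP = 0.026 + 0.005*19 + 0.0158*1.6
   = 0.026 + 0.0950 + 0.0253
   = 0.1463


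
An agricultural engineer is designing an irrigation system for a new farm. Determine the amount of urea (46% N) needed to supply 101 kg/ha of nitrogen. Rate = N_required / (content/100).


Rate = N_required / (N_content / 100)
     = 101 / (46 / 100)
     = 101 / 0.46
     = 219.57 kg/ha


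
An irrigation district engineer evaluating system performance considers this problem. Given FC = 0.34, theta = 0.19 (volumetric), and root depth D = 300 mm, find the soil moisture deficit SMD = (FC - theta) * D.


SMD = (FC - theta) * D
    = (0.34 - 0.19) * 300
    = 0.150 * 300
    = 45 mm


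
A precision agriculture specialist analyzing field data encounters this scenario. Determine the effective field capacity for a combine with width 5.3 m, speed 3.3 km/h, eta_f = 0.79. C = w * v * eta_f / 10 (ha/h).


C = w * v * eta_f / 10
  = 5.3 * 3.3 * 0.79 / 10
  = 13.82 / 10
  = 1.38 ha/h


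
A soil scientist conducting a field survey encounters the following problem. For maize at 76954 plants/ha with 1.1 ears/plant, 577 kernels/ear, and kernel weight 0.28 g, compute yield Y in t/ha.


Y = density * ears * kernels * kw
  = 76954 * 1.1 * 577 * 0.28 g/ha
  = 13675957.06 g/ha
  = 13675.96 kg/ha = 13.68 t/ha


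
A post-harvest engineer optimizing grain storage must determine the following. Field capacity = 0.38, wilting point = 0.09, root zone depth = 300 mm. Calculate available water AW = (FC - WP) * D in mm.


AW = (FC - WP) * D
   = (0.38 - 0.09) * 300
   = 0.29 * 300
   = 87 mm


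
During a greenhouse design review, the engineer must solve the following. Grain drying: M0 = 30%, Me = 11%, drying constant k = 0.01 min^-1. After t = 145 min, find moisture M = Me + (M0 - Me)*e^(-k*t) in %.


M = Me + (M0 - Me) * e^(-k*t)
  = 11 + (30 - 11) * e^(-0.01*145)
  = 11 + 19 * e^(-1.450)
  = 11 + 19 * 0.23457
  = 11 + 4.4568
  = 15.46%


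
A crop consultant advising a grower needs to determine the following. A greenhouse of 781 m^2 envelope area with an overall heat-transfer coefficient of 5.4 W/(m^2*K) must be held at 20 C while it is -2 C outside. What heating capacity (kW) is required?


dT = 20 - (-2) = 22 K
Q = U * A * dT
  = 5.4 * 781 * 22
  = 92782.80 W = 92.78 kW


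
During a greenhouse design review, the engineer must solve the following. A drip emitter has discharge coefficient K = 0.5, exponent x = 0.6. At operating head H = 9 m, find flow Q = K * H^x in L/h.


Q = K * H^x
  = 0.5 * 9^0.6
  = 0.5 * 3.7372
  = 1.87 L/h


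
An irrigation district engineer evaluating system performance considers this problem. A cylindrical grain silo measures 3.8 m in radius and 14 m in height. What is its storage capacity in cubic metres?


V = pi * r^2 * h
  = pi * 3.8^2 * 14
  = pi * 14.44 * 14
  = 635.10 m^3


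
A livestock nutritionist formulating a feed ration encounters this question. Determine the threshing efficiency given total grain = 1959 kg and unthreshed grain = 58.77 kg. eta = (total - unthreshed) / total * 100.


eta = (total - unthreshed) / total * 100
    = (1959 - 58.77) / 1959 * 100
    = 1900.23 / 1959 * 100
    = 97%


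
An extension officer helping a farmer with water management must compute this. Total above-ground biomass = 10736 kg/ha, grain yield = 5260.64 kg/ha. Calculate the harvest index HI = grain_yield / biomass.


HI = grain_yield / biomass
   = 5260.64 / 10736
   = 0.49


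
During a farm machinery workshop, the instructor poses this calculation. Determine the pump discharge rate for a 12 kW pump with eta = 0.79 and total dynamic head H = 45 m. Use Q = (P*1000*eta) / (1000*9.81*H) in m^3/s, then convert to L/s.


Q = (P * 1000 * eta) / (rho * g * H)
  = (12 * 1000 * 0.79) / (1000 * 9.81 * 45)
  = 9480 / 441450
  = 0.02147 m^3/s = 21.47 L/s


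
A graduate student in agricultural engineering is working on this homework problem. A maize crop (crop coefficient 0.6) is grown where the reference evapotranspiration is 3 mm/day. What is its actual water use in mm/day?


ETc = Kc * ET0
    = 0.6 * 3
    = 1.80 mm/day


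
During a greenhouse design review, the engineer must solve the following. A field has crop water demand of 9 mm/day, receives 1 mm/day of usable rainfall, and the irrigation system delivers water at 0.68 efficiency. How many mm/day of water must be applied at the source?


IWR = (ETc - Pe) / Ea
    = (9 - 1) / 0.68
    = 8 / 0.68
    = 11.76 mm/day


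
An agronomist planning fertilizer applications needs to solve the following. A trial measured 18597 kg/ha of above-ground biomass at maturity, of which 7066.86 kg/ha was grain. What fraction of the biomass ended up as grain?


HI = grain_yield / biomass
   = 7066.86 / 18597
   = 0.38


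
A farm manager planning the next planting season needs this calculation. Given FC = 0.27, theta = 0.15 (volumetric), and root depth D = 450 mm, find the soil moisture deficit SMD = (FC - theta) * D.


SMD = (FC - theta) * D
    = (0.27 - 0.15) * 450
    = 0.120 * 450
    = 54 mm


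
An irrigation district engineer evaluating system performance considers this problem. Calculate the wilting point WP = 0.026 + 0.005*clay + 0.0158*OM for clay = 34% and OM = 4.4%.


WP = 0.026 + 0.005*34 + 0.0158*4.4
   = 0.026 + 0.1700 + 0.0695
   = 0.2655


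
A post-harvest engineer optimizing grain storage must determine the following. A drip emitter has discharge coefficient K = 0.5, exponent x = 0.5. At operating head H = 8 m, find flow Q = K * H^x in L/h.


Q = K * H^x
  = 0.5 * 8^0.5
  = 0.5 * 2.8284
  = 1.41 L/h


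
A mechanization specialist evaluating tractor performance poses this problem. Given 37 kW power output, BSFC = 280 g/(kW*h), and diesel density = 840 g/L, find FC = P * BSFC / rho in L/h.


FC = P * BSFC / rho_fuel
   = 37 * 280 / 840
   = 10360 / 840
   = 12.33 L/h


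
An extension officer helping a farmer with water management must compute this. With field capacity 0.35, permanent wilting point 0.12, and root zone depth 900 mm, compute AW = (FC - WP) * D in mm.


AW = (FC - WP) * D
   = (0.35 - 0.12) * 900
   = 0.23 * 900
   = 207 mm


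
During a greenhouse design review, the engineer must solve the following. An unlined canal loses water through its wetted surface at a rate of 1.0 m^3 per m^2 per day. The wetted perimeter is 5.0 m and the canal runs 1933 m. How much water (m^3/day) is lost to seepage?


S = C * P * L
  = 1.0 * 5.0 * 1933
  = 9665 m^3/day


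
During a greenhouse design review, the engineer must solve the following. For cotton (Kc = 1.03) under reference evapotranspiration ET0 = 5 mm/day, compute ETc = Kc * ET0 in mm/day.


ETc = Kc * ET0
    = 1.03 * 5
    = 5.15 mm/day


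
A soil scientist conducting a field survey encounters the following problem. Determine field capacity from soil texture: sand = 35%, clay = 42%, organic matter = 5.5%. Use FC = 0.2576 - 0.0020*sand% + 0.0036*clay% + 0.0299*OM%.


FC = 0.2576 - 0.0020*35 + 0.0036*42 + 0.0299*5.5
   = 0.2576 - 0.0700 + 0.1512 + 0.1645
   = 0.5033


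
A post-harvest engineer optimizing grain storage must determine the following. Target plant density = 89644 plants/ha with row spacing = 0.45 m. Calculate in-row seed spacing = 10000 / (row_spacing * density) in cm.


spacing = 10000 / (row_sp * density)
        = 10000 / (0.45 * 89644)
        = 10000 / 40339.80
        = 0.24789 m = 24.79 cm


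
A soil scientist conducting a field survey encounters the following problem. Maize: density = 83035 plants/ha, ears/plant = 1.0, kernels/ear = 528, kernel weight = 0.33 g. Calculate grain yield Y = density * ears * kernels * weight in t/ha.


Y = density * ears * kernels * kw
  = 83035 * 1.0 * 528 * 0.33 g/ha
  = 14468018.40 g/ha
  = 14468.02 kg/ha = 14.47 t/ha
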